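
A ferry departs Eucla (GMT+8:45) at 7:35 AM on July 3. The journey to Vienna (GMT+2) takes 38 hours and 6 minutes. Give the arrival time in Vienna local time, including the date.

Vienna is 6:45 behind Eucla.
After 38 hours 6 minutes it is 9:41 PM (Jul 4) in Eucla.
Shift by the zone difference: 9:41 PM − 6:45 = 2:56 PM on Jul 4 in Vienna.

2:56 PM on July 4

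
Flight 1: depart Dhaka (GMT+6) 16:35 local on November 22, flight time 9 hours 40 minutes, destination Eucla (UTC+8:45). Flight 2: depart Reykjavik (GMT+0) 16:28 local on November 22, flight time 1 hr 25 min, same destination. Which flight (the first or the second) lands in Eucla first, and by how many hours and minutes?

Flight 1 in UTC: 16:35 − 6:00 = 10:35 on Nov 22.
+9 hours and 40 minutes → arrive 20:15 UTC on Nov 22.
Flight 2 departs at 16:28 UTC (Nov 22).
+1 hour 25 minutes → arrive 17:53 UTC on Nov 22.
Flight 2 lands earlier by 2 hours 22 minutes.

the second, by 2 hours 22 minutes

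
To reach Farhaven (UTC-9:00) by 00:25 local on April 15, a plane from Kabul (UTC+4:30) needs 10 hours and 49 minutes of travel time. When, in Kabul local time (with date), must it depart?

Target arrival in UTC: 00:25 + 9:00 = 09:25 on Apr 15.
Subtract 10 hours 49 minutes → departure 22:36 UTC on Apr 14.
Kabul is UTC+4:30: 22:36 + 4:30 = 03:06 on Apr 15.

03:06 on April 15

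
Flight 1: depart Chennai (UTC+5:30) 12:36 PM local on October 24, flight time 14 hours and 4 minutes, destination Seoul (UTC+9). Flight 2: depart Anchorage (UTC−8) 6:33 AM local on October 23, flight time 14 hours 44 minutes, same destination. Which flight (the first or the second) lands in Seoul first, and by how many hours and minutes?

Flight 1 in UTC: 12:36 PM − 5:30 = 7:06 AM on Oct 24.
+14 hours 4 minutes → arrive 9:10 PM UTC on Oct 24.
Flight 2 in UTC: 6:33 AM + 8:00 = 2:33 PM on Oct 23.
+14 hours and 44 minutes → arrive 5:17 AM UTC on Oct 24.
Flight 2 lands earlier by 15 hours 53 minutes.

the second, by 15 hours 53 minutes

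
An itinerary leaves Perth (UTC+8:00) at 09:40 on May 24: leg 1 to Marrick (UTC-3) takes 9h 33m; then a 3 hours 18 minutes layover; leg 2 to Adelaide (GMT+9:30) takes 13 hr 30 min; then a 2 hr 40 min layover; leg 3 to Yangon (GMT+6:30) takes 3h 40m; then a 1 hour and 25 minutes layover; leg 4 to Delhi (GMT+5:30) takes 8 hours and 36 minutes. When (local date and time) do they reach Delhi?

Convert departure to UTC: 09:40 − 8:00 = 01:40 UTC on May 24.
Add 9 hours 33 minutes leg 1 → 11:13 UTC.
Add 3 hours and 18 minutes layover in Marrick → 14:31 UTC.
Add 13 hours 30 minutes leg 2 → 04:01 UTC (May 25).
Add 2 hours 40 minutes layover in Adelaide → 06:41 UTC.
Add 3 hours 40 minutes leg 3 → 10:21 UTC.
Add 1 hour and 25 minutes layover in Yangon → 11:46 UTC.
Add 8 hours and 36 minutes leg 4 → 20:22 UTC.
Delhi is UTC+5:30, so local arrival = 20:22 + 5:30 = 01:52 on May 26.

01:52 on May 26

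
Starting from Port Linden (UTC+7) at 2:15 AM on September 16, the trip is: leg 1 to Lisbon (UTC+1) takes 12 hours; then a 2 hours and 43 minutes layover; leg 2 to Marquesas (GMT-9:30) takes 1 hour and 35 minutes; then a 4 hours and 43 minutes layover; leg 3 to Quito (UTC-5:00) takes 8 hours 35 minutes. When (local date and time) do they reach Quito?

7:51 PM on September 16

Convert departure to UTC: 2:15 AM − 7:00 = 7:15 PM UTC on Sep 15.
Add 12 hours leg 1 → 7:15 AM UTC (Sep 16).
Add 2 hours and 43 minutes layover in Lisbon → 9:58 AM UTC.
Add 1 hour and 35 minutes leg 2 → 11:33 AM UTC.
Add 4 hours 43 minutes layover in Marquesas → 4:16 PM UTC.
Add 8 hours and 35 minutes leg 3 → 12:51 AM UTC (Sep 17).
Quito is UTC−5:00, so local arrival = 12:51 AM − 5:00 = 7:51 PM on Sep 16.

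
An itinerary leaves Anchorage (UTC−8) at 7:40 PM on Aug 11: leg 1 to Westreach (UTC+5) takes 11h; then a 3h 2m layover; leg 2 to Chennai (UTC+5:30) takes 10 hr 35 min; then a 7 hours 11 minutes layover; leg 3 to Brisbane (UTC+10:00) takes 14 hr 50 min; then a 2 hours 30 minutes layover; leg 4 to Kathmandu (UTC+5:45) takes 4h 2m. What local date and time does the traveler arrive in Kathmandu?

2:35 PM on August 14

Convert departure to UTC: 7:40 PM + 8:00 = 3:40 AM UTC on Aug 12.
Add 11 hours leg 1 → 2:40 PM UTC.
Add 3 hours and 2 minutes layover in Westreach → 5:42 PM UTC.
Add 10 hours 35 minutes leg 2 → 4:17 AM UTC (Aug 13).
Add 7 hours 11 minutes layover in Chennai → 11:28 AM UTC.
Add 14 hours 50 minutes leg 3 → 2:18 AM UTC (Aug 14).
Add 2 hours 30 minutes layover in Brisbane → 4:48 AM UTC.
Add 4 hours and 2 minutes leg 4 → 8:50 AM UTC.
Kathmandu is UTC+5:45, so local arrival = 8:50 AM + 5:45 = 2:35 PM on Aug 14.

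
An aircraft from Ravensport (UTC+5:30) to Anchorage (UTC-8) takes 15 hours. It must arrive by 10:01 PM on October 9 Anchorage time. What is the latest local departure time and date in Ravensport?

Target arrival in UTC: 10:01 PM + 8:00 = 6:01 AM on Oct 10.
Subtract 15 hours → departure 3:01 PM UTC on Oct 9.
Ravensport is UTC+5:30: 3:01 PM + 5:30 = 8:31 PM on Oct 9.

8:31 PM on October 9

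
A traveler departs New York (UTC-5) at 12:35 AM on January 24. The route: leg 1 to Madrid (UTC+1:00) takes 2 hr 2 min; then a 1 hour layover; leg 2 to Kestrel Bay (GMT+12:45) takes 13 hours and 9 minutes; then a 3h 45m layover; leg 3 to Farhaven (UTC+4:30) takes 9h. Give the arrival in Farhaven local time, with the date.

Convert departure to UTC: 12:35 AM + 5:00 = 5:35 AM UTC on Jan 24.
Add 2 hours and 2 minutes leg 1 → 7:37 AM UTC.
Add 1 hour layover in Madrid → 8:37 AM UTC.
Add 13 hours 9 minutes leg 2 → 9:46 PM UTC.
Add 3 hours 45 minutes layover in Kestrel Bay → 1:31 AM UTC (Jan 25).
Add 9 hours leg 3 → 10:31 AM UTC.
Farhaven is UTC+4:30, so local arrival = 10:31 AM + 4:30 = 3:01 PM on Jan 25.

3:01 PM on January 25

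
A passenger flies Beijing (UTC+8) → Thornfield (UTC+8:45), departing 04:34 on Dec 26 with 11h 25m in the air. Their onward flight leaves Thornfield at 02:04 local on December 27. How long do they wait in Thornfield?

Convert departure to UTC: 04:34 − 8:00 = 20:34 UTC on Dec 25.
Add 11 hours and 25 minutes flight time → 07:59 UTC (Dec 26).
Thornfield is UTC+8:45, so local arrival = 07:59 + 8:45 = 16:44 on Dec 26.
Layover = 02:04 − 16:44 (+1 day) = 9 hours 20 minutes.

9 hours 20 minutes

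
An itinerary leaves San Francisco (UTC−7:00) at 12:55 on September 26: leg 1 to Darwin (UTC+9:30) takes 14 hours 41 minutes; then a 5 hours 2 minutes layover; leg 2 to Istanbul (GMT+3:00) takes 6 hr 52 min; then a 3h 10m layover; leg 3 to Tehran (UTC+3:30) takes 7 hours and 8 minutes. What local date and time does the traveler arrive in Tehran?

Convert departure to UTC: 12:55 + 7:00 = 19:55 UTC on Sep 26.
Add 14 hours and 41 minutes leg 1 → 10:36 UTC (Sep 27).
Add 5 hours and 2 minutes layover in Darwin → 15:38 UTC.
Add 6 hours 52 minutes leg 2 → 22:30 UTC.
Add 3 hours 10 minutes layover in Istanbul → 01:40 UTC (Sep 28).
Add 7 hours and 8 minutes leg 3 → 08:48 UTC.
Tehran is UTC+3:30, so local arrival = 08:48 + 3:30 = 12:18 on Sep 28.

12:18 on September 28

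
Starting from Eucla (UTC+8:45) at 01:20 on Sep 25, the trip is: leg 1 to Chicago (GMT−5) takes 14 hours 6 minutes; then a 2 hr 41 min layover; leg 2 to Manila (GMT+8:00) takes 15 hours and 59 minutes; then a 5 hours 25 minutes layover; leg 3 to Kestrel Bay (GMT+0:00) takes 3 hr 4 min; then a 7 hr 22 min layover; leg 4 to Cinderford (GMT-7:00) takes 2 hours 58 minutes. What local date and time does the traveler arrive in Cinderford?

Convert departure to UTC: 01:20 − 8:45 = 16:35 UTC on Sep 24.
Add 14 hours 6 minutes leg 1 → 06:41 UTC (Sep 25).
Add 2 hours 41 minutes layover in Chicago → 09:22 UTC.
Add 15 hours and 59 minutes leg 2 → 01:21 UTC (Sep 26).
Add 5 hours and 25 minutes layover in Manila → 06:46 UTC.
Add 3 hours 4 minutes leg 3 → 09:50 UTC.
Add 7 hours 22 minutes layover in Kestrel Bay → 17:12 UTC.
Add 2 hours and 58 minutes leg 4 → 20:10 UTC.
Cinderford is UTC−7:00, so local arrival = 20:10 − 7:00 = 13:10 on Sep 26.

13:10 on Sep 26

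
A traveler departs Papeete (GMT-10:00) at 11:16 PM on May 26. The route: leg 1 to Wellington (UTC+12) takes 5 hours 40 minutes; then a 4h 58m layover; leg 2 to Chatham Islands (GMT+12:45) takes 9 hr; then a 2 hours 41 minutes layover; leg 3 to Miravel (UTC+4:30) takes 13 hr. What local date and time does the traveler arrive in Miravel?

Convert departure to UTC: 11:16 PM + 10:00 = 9:16 AM UTC on May 27.
Add 5 hours 40 minutes leg 1 → 2:56 PM UTC.
Add 4 hours 58 minutes layover in Wellington → 7:54 PM UTC.
Add 9 hours leg 2 → 4:54 AM UTC (May 28).
Add 2 hours 41 minutes layover in Chatham Islands → 7:35 AM UTC.
Add 13 hours leg 3 → 8:35 PM UTC.
Miravel is UTC+4:30, so local arrival = 8:35 PM + 4:30 = 1:05 AM on May 29.

1:05 AM on May 29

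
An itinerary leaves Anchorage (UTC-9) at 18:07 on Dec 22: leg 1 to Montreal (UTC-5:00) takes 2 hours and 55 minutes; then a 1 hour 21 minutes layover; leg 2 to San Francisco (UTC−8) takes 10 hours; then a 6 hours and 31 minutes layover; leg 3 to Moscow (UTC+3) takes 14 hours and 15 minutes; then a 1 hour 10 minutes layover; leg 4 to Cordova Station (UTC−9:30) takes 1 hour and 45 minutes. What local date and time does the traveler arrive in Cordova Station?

07:34 on December 24

Convert departure to UTC: 18:07 + 9:00 = 03:07 UTC on Dec 23.
Add 2 hours and 55 minutes leg 1 → 06:02 UTC.
Add 1 hour and 21 minutes layover in Montreal → 07:23 UTC.
Add 10 hours leg 2 → 17:23 UTC.
Add 6 hours and 31 minutes layover in San Francisco → 23:54 UTC.
Add 14 hours 15 minutes leg 3 → 14:09 UTC (Dec 24).
Add 1 hour 10 minutes layover in Moscow → 15:19 UTC.
Add 1 hour and 45 minutes leg 4 → 17:04 UTC.
Cordova Station is UTC−9:30, so local arrival = 17:04 − 9:30 = 07:34 on Dec 24.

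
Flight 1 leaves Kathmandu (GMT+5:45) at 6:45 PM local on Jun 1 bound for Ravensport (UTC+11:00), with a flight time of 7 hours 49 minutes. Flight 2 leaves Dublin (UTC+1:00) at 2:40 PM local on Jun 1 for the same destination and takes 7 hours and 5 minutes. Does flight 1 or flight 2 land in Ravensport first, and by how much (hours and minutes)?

the second, by 4 minutes

Flight 1 in UTC: 6:45 PM − 5:45 = 1:00 PM on Jun 1.
+7 hours 49 minutes → arrive 8:49 PM UTC on Jun 1.
Flight 2 in UTC: 2:40 PM − 1:00 = 1:40 PM on Jun 1.
+7 hours and 5 minutes → arrive 8:45 PM UTC on Jun 1.
Flight 2 lands earlier by 4 minutes.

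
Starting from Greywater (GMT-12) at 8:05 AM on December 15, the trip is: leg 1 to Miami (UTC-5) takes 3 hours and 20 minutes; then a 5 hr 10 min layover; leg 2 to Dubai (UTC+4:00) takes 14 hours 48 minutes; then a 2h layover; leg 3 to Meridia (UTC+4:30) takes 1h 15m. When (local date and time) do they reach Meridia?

Convert departure to UTC: 8:05 AM + 12:00 = 8:05 PM UTC on Dec 15.
Add 3 hours 20 minutes leg 1 → 11:25 PM UTC.
Add 5 hours and 10 minutes layover in Miami → 4:35 AM UTC (Dec 16).
Add 14 hours and 48 minutes leg 2 → 7:23 PM UTC.
Add 2 hours layover in Dubai → 9:23 PM UTC.
Add 1 hour and 15 minutes leg 3 → 10:38 PM UTC.
Meridia is UTC+4:30, so local arrival = 10:38 PM + 4:30 = 3:08 AM on Dec 17.

3:08 AM on December 17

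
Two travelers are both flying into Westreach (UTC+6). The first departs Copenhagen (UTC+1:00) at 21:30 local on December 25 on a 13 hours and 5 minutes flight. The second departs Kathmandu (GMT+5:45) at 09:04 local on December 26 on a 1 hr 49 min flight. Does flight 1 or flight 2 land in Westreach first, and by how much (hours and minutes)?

the second, by 4 hours 27 minutes

Flight 1 in UTC: 21:30 − 1:00 = 20:30 on Dec 25.
+13 hours and 5 minutes → arrive 09:35 UTC on Dec 26.
Flight 2 in UTC: 09:04 − 5:45 = 03:19 on Dec 26.
+1 hour and 49 minutes → arrive 05:08 UTC on Dec 26.
Flight 2 lands earlier by 4 hours 27 minutes.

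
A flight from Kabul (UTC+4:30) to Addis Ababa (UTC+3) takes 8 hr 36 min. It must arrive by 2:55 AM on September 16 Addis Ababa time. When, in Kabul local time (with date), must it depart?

Target arrival in UTC: 2:55 AM − 3:00 = 11:55 PM on Sep 15.
Subtract 8 hours 36 minutes → departure 3:19 PM UTC on Sep 15.
Kabul is UTC+4:30: 3:19 PM + 4:30 = 7:49 PM on Sep 15.

7:49 PM on September 15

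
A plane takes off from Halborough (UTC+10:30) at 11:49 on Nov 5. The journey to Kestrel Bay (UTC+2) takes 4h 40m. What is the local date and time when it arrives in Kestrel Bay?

07:59 on Nov 5

Convert departure to UTC: 11:49 − 10:30 = 01:19 UTC on Nov 5.
Add 4 hours and 40 minutes travel time → 05:59 UTC.
Kestrel Bay is UTC+2:00, so local arrival = 05:59 + 2:00 = 07:59 on Nov 5.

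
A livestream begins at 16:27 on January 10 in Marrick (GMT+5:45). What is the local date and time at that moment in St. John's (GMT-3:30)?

In UTC: 16:27 − 5:45 = 10:42 on Jan 10.
St. John's is UTC−3:30: 10:42 − 3:30 = 07:12 on Jan 10.

07:12 on Jan 10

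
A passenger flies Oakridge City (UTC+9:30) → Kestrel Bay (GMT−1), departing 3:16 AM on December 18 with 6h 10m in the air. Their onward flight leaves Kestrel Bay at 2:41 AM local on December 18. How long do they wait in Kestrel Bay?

3 hours 45 minutes

Convert departure to UTC: 3:16 AM − 9:30 = 5:46 PM UTC on Dec 17.
Add 6 hours 10 minutes flight time → 11:56 PM UTC.
Kestrel Bay is UTC−1:00, so local arrival = 11:56 PM − 1:00 = 10:56 PM on Dec 17.
Layover = 2:41 AM − 10:56 PM (+1 day) = 3 hours 45 minutes.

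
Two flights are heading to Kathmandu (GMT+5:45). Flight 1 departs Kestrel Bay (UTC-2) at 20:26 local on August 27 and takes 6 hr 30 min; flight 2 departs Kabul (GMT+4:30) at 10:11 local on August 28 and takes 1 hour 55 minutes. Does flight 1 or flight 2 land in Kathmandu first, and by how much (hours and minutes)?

the first, by 2 hours 40 minutes

Flight 1 in UTC: 20:26 + 2:00 = 22:26 on Aug 27.
+6 hours and 30 minutes → arrive 04:56 UTC on Aug 28.
Flight 2 in UTC: 10:11 − 4:30 = 05:41 on Aug 28.
+1 hour and 55 minutes → arrive 07:36 UTC on Aug 28.
Flight 1 lands earlier by 2 hours 40 minutes.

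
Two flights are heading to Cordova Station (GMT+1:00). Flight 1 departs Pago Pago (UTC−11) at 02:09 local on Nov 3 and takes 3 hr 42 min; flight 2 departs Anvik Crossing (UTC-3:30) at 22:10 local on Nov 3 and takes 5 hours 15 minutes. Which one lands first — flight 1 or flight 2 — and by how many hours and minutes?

Flight 1 in UTC: 02:09 + 11:00 = 13:09 on Nov 3.
+3 hours 42 minutes → arrive 16:51 UTC on Nov 3.
Flight 2 in UTC: 22:10 + 3:30 = 01:40 on Nov 4.
+5 hours and 15 minutes → arrive 06:55 UTC on Nov 4.
Flight 1 lands earlier by 14 hours 4 minutes.

the first, by 14 hours 4 minutes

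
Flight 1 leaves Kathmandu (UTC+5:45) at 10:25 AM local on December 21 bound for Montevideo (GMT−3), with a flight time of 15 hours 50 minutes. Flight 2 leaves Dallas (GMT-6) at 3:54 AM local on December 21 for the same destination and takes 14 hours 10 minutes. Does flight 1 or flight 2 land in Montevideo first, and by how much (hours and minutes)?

the first, by 3 hours 34 minutes

Flight 1 in UTC: 10:25 AM − 5:45 = 4:40 AM on Dec 21.
+15 hours 50 minutes → arrive 8:30 PM UTC on Dec 21.
Flight 2 in UTC: 3:54 AM + 6:00 = 9:54 AM on Dec 21.
+14 hours and 10 minutes → arrive 12:04 AM UTC on Dec 22.
Flight 1 lands earlier by 3 hours 34 minutes.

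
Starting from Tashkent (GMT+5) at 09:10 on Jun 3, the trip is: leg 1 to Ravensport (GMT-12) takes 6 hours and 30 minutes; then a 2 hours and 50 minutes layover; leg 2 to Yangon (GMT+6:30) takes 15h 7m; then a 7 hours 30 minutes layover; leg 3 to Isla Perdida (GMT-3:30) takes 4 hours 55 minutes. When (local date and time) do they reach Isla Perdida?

Convert departure to UTC: 09:10 − 5:00 = 04:10 UTC on Jun 3.
Add 6 hours and 30 minutes leg 1 → 10:40 UTC.
Add 2 hours and 50 minutes layover in Ravensport → 13:30 UTC.
Add 15 hours and 7 minutes leg 2 → 04:37 UTC (Jun 4).
Add 7 hours 30 minutes layover in Yangon → 12:07 UTC.
Add 4 hours 55 minutes leg 3 → 17:02 UTC.
Isla Perdida is UTC−3:30, so local arrival = 17:02 − 3:30 = 13:32 on Jun 4.

13:32 on Jun 4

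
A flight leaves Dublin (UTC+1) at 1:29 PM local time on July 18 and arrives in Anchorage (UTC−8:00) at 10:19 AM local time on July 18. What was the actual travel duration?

5 hours 50 minutes

Anchorage is 9:00 behind Dublin.
Clock-face elapsed time (ignoring zones) is −3 hours 10 minutes.
Actual elapsed = −3 hours 10 minutes + 9:00 = 5 hours 50 minutes.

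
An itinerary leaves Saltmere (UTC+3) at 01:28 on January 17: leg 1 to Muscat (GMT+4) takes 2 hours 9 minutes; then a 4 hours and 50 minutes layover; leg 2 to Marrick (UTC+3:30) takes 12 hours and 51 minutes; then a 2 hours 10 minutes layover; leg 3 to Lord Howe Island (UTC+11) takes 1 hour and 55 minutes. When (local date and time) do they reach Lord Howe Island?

09:23 on January 18

Convert departure to UTC: 01:28 − 3:00 = 22:28 UTC on Jan 16.
Add 2 hours and 9 minutes leg 1 → 00:37 UTC (Jan 17).
Add 4 hours 50 minutes layover in Muscat → 05:27 UTC.
Add 12 hours 51 minutes leg 2 → 18:18 UTC.
Add 2 hours and 10 minutes layover in Marrick → 20:28 UTC.
Add 1 hour 55 minutes leg 3 → 22:23 UTC.
Lord Howe Island is UTC+11:00, so local arrival = 22:23 + 11:00 = 09:23 on Jan 18.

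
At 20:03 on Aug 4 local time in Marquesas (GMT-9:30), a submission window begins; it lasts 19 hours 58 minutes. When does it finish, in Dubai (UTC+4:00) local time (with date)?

Dubai is 13:30 ahead of Marquesas.
After 19 hours 58 minutes it is 16:01 (Aug 5) in Marquesas.
Shift by the zone difference: 16:01 + 13:30 = 05:31 on Aug 6 in Dubai.

05:31 on August 6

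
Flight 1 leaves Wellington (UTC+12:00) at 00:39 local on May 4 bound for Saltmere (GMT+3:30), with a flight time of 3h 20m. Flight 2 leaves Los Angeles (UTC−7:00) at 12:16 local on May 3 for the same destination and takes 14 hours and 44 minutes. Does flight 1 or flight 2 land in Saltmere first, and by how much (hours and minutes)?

the first, by 18 hours 1 minute

Flight 1 in UTC: 00:39 − 12:00 = 12:39 on May 3.
+3 hours 20 minutes → arrive 15:59 UTC on May 3.
Flight 2 in UTC: 12:16 + 7:00 = 19:16 on May 3.
+14 hours 44 minutes → arrive 10:00 UTC on May 4.
Flight 1 lands earlier by 18 hours 1 minute.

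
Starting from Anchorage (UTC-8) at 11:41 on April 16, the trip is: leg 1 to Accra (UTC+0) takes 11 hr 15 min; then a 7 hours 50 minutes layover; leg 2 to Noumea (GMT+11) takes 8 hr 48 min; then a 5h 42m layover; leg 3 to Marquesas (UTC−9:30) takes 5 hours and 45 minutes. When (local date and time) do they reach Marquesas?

Convert departure to UTC: 11:41 + 8:00 = 19:41 UTC on Apr 16.
Add 11 hours and 15 minutes leg 1 → 06:56 UTC (Apr 17).
Add 7 hours 50 minutes layover in Accra → 14:46 UTC.
Add 8 hours 48 minutes leg 2 → 23:34 UTC.
Add 5 hours 42 minutes layover in Noumea → 05:16 UTC (Apr 18).
Add 5 hours and 45 minutes leg 3 → 11:01 UTC.
Marquesas is UTC−9:30, so local arrival = 11:01 − 9:30 = 01:31 on Apr 18.

01:31 on April 18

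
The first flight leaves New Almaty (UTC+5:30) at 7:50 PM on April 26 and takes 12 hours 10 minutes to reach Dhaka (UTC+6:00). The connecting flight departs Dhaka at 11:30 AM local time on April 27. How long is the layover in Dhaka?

3 hours

Convert departure to UTC: 7:50 PM − 5:30 = 2:20 PM UTC on Apr 26.
Add 12 hours 10 minutes flight time → 2:30 AM UTC (Apr 27).
Dhaka is UTC+6:00, so local arrival = 2:30 AM + 6:00 = 8:30 AM on Apr 27.
Layover = 11:30 AM − 8:30 AM = 3 hours.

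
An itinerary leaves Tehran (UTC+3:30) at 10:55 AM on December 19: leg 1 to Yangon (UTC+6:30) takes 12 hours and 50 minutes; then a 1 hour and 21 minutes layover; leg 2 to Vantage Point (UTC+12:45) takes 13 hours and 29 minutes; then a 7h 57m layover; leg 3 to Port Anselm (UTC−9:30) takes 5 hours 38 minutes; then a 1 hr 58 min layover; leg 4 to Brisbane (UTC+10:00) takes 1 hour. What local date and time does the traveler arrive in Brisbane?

1:38 PM on Dec 21

Convert departure to UTC: 10:55 AM − 3:30 = 7:25 AM UTC on Dec 19.
Add 12 hours and 50 minutes leg 1 → 8:15 PM UTC.
Add 1 hour and 21 minutes layover in Yangon → 9:36 PM UTC.
Add 13 hours and 29 minutes leg 2 → 11:05 AM UTC (Dec 20).
Add 7 hours 57 minutes layover in Vantage Point → 7:02 PM UTC.
Add 5 hours and 38 minutes leg 3 → 12:40 AM UTC (Dec 21).
Add 1 hour and 58 minutes layover in Port Anselm → 2:38 AM UTC.
Add 1 hour leg 4 → 3:38 AM UTC.
Brisbane is UTC+10:00, so local arrival = 3:38 AM + 10:00 = 1:38 PM on Dec 21.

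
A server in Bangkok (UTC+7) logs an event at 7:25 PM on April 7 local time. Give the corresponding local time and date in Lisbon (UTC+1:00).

1:25 PM on April 7

Lisbon is 6:00 behind Bangkok.
Shift by the zone difference: 7:25 PM − 6:00 = 1:25 PM on Apr 7 in Lisbon.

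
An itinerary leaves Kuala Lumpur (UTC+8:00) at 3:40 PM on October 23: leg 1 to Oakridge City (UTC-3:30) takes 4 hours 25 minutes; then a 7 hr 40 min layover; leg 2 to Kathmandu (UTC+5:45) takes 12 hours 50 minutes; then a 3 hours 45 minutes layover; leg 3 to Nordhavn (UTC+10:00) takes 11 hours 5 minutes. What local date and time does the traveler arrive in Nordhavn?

9:25 AM on October 25

Convert departure to UTC: 3:40 PM − 8:00 = 7:40 AM UTC on Oct 23.
Add 4 hours and 25 minutes leg 1 → 12:05 PM UTC.
Add 7 hours 40 minutes layover in Oakridge City → 7:45 PM UTC.
Add 12 hours 50 minutes leg 2 → 8:35 AM UTC (Oct 24).
Add 3 hours 45 minutes layover in Kathmandu → 12:20 PM UTC.
Add 11 hours 5 minutes leg 3 → 11:25 PM UTC.
Nordhavn is UTC+10:00, so local arrival = 11:25 PM + 10:00 = 9:25 AM on Oct 25.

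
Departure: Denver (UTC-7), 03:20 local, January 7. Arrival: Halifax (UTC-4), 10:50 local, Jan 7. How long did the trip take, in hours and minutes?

4 hours 30 minutes

Departure in UTC: 03:20 + 7:00 = 10:20 on Jan 7.
Arrival in UTC: 10:50 + 4:00 = 14:50 on Jan 7.
Elapsed = 14:50 − 10:20 = 4 hours 30 minutes.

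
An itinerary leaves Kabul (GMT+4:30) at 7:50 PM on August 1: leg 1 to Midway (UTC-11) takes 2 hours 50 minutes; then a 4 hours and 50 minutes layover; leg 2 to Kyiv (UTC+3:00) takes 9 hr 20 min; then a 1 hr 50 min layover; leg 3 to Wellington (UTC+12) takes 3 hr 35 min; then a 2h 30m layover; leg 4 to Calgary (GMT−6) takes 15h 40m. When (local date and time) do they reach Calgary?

1:55 AM on August 3

Convert departure to UTC: 7:50 PM − 4:30 = 3:20 PM UTC on Aug 1.
Add 2 hours and 50 minutes leg 1 → 6:10 PM UTC.
Add 4 hours and 50 minutes layover in Midway → 11:00 PM UTC.
Add 9 hours 20 minutes leg 2 → 8:20 AM UTC (Aug 2).
Add 1 hour and 50 minutes layover in Kyiv → 10:10 AM UTC.
Add 3 hours 35 minutes leg 3 → 1:45 PM UTC.
Add 2 hours and 30 minutes layover in Wellington → 4:15 PM UTC.
Add 15 hours and 40 minutes leg 4 → 7:55 AM UTC (Aug 3).
Calgary is UTC−6:00, so local arrival = 7:55 AM − 6:00 = 1:55 AM on Aug 3.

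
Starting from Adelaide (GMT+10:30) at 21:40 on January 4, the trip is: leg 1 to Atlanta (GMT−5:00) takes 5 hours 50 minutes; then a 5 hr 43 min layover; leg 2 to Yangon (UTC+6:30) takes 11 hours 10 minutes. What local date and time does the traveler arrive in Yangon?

16:23 on January 5

Convert departure to UTC: 21:40 − 10:30 = 11:10 UTC on Jan 4.
Add 5 hours and 50 minutes leg 1 → 17:00 UTC.
Add 5 hours and 43 minutes layover in Atlanta → 22:43 UTC.
Add 11 hours 10 minutes leg 2 → 09:53 UTC (Jan 5).
Yangon is UTC+6:30, so local arrival = 09:53 + 6:30 = 16:23 on Jan 5.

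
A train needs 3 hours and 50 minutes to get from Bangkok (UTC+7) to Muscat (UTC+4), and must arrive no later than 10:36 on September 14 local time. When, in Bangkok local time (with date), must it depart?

Target arrival in UTC: 10:36 − 4:00 = 06:36 on Sep 14.
Subtract 3 hours and 50 minutes → departure 02:46 UTC on Sep 14.
Bangkok is UTC+7:00: 02:46 + 7:00 = 09:46 on Sep 14.

09:46 on September 14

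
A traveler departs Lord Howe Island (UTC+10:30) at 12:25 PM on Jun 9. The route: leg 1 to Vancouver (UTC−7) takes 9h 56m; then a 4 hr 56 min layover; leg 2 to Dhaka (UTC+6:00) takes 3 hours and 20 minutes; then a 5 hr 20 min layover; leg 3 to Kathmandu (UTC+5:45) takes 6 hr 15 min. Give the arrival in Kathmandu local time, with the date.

Convert departure to UTC: 12:25 PM − 10:30 = 1:55 AM UTC on Jun 9.
Add 9 hours and 56 minutes leg 1 → 11:51 AM UTC.
Add 4 hours and 56 minutes layover in Vancouver → 4:47 PM UTC.
Add 3 hours and 20 minutes leg 2 → 8:07 PM UTC.
Add 5 hours and 20 minutes layover in Dhaka → 1:27 AM UTC (Jun 10).
Add 6 hours and 15 minutes leg 3 → 7:42 AM UTC.
Kathmandu is UTC+5:45, so local arrival = 7:42 AM + 5:45 = 1:27 PM on Jun 10.

1:27 PM on June 10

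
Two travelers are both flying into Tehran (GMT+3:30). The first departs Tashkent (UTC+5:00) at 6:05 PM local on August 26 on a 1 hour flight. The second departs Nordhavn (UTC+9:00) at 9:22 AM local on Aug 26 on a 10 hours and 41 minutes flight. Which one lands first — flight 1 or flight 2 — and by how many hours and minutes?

Flight 1 in UTC: 6:05 PM − 5:00 = 1:05 PM on Aug 26.
+1 hour → arrive 2:05 PM UTC on Aug 26.
Flight 2 in UTC: 9:22 AM − 9:00 = 12:22 AM on Aug 26.
+10 hours and 41 minutes → arrive 11:03 AM UTC on Aug 26.
Flight 2 lands earlier by 3 hours 2 minutes.

the second, by 3 hours 2 minutes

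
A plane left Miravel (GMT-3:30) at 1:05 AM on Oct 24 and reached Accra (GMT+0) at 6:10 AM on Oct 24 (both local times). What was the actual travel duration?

1 hour 35 minutes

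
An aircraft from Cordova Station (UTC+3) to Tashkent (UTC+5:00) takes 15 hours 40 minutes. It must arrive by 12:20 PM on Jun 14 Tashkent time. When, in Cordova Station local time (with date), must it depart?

6:40 PM on June 13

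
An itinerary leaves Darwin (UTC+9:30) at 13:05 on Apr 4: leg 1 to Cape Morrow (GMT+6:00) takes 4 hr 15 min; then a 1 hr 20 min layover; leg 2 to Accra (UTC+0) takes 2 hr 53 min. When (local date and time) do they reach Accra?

12:03 on April 4

Convert departure to UTC: 13:05 − 9:30 = 03:35 UTC on Apr 4.
Add 4 hours and 15 minutes leg 1 → 07:50 UTC.
Add 1 hour 20 minutes layover in Cape Morrow → 09:10 UTC.
Add 2 hours and 53 minutes leg 2 → 12:03 UTC.
Accra is UTC+0, so local arrival is the same: 12:03 on Apr 4.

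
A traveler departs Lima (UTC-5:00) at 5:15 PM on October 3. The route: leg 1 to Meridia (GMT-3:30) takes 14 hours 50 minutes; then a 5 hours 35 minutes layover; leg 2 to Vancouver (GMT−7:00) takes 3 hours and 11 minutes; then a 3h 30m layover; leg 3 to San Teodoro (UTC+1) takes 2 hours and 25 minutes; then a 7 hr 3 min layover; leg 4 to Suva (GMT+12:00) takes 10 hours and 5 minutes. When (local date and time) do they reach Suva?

8:54 AM on October 6

Convert departure to UTC: 5:15 PM + 5:00 = 10:15 PM UTC on Oct 3.
Add 14 hours 50 minutes leg 1 → 1:05 PM UTC (Oct 4).
Add 5 hours and 35 minutes layover in Meridia → 6:40 PM UTC.
Add 3 hours and 11 minutes leg 2 → 9:51 PM UTC.
Add 3 hours and 30 minutes layover in Vancouver → 1:21 AM UTC (Oct 5).
Add 2 hours and 25 minutes leg 3 → 3:46 AM UTC.
Add 7 hours and 3 minutes layover in San Teodoro → 10:49 AM UTC.
Add 10 hours and 5 minutes leg 4 → 8:54 PM UTC.
Suva is UTC+12:00, so local arrival = 8:54 PM + 12:00 = 8:54 AM on Oct 6.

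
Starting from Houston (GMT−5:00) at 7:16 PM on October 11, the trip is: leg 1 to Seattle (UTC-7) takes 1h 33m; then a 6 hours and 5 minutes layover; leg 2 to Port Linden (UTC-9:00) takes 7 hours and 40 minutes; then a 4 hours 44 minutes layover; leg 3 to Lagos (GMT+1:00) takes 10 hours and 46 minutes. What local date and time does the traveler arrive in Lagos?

8:04 AM on October 13

Convert departure to UTC: 7:16 PM + 5:00 = 12:16 AM UTC on Oct 12.
Add 1 hour and 33 minutes leg 1 → 1:49 AM UTC.
Add 6 hours 5 minutes layover in Seattle → 7:54 AM UTC.
Add 7 hours 40 minutes leg 2 → 3:34 PM UTC.
Add 4 hours and 44 minutes layover in Port Linden → 8:18 PM UTC.
Add 10 hours and 46 minutes leg 3 → 7:04 AM UTC (Oct 13).
Lagos is UTC+1:00, so local arrival = 7:04 AM + 1:00 = 8:04 AM on Oct 13.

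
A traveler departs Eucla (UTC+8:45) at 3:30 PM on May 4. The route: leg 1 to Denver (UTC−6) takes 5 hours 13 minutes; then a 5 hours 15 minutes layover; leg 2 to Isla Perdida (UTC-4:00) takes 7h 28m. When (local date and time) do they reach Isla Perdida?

Convert departure to UTC: 3:30 PM − 8:45 = 6:45 AM UTC on May 4.
Add 5 hours and 13 minutes leg 1 → 11:58 AM UTC.
Add 5 hours 15 minutes layover in Denver → 5:13 PM UTC.
Add 7 hours 28 minutes leg 2 → 12:41 AM UTC (May 5).
Isla Perdida is UTC−4:00, so local arrival = 12:41 AM − 4:00 = 8:41 PM on May 4.

8:41 PM on May 4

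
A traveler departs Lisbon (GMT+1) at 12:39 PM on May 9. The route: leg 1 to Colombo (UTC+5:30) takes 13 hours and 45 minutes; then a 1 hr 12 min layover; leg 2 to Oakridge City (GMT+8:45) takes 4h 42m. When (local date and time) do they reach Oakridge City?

Convert departure to UTC: 12:39 PM − 1:00 = 11:39 AM UTC on May 9.
Add 13 hours and 45 minutes leg 1 → 1:24 AM UTC (May 10).
Add 1 hour 12 minutes layover in Colombo → 2:36 AM UTC.
Add 4 hours and 42 minutes leg 2 → 7:18 AM UTC.
Oakridge City is UTC+8:45, so local arrival = 7:18 AM + 8:45 = 4:03 PM on May 10.

4:03 PM on May 10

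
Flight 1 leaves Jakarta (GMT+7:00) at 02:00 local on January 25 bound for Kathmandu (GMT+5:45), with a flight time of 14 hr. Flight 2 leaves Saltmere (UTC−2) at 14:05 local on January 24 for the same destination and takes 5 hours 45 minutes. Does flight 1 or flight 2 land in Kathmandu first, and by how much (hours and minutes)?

Flight 1 in UTC: 02:00 − 7:00 = 19:00 on Jan 24.
+14 hours → arrive 09:00 UTC on Jan 25.
Flight 2 in UTC: 14:05 + 2:00 = 16:05 on Jan 24.
+5 hours 45 minutes → arrive 21:50 UTC on Jan 24.
Flight 2 lands earlier by 11 hours 10 minutes.

the second, by 11 hours 10 minutes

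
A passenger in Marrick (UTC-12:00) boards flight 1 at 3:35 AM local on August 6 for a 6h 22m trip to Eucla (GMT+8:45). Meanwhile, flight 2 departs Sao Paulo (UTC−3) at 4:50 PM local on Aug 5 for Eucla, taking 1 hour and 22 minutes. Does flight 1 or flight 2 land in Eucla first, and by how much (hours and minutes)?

Flight 1 in UTC: 3:35 AM + 12:00 = 3:35 PM on Aug 6.
+6 hours and 22 minutes → arrive 9:57 PM UTC on Aug 6.
Flight 2 in UTC: 4:50 PM + 3:00 = 7:50 PM on Aug 5.
+1 hour and 22 minutes → arrive 9:12 PM UTC on Aug 5.
Flight 2 lands earlier by 24 hours 45 minutes.

the second, by 24 hours 45 minutes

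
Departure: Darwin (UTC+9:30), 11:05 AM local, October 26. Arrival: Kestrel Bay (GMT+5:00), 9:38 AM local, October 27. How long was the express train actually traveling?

27 hours 3 minutes

Departure in UTC: 11:05 AM − 9:30 = 1:35 AM on Oct 26.
Arrival in UTC: 9:38 AM − 5:00 = 4:38 AM on Oct 27.
Elapsed = 4:38 AM − 1:35 AM (+1 day) = 27 hours 3 minutes.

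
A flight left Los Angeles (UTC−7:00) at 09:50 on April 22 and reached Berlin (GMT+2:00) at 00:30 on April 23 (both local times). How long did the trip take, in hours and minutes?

Berlin is 9:00 ahead of Los Angeles.
Clock-face elapsed time (ignoring zones) is 14 hours 40 minutes.
Actual elapsed = 14 hours 40 minutes − 9:00 = 5 hours 40 minutes.

5 hours 40 minutes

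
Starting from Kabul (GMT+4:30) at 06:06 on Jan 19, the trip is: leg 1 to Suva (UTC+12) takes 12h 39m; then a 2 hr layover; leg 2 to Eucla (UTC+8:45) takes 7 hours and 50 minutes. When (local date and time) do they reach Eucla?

08:50 on January 20

Convert departure to UTC: 06:06 − 4:30 = 01:36 UTC on Jan 19.
Add 12 hours and 39 minutes leg 1 → 14:15 UTC.
Add 2 hours layover in Suva → 16:15 UTC.
Add 7 hours and 50 minutes leg 2 → 00:05 UTC (Jan 20).
Eucla is UTC+8:45, so local arrival = 00:05 + 8:45 = 08:50 on Jan 20.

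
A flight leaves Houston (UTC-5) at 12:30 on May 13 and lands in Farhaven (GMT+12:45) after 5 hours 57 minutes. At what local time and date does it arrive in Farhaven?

Convert departure to UTC: 12:30 + 5:00 = 17:30 UTC on May 13.
Add 5 hours 57 minutes travel time → 23:27 UTC.
Farhaven is UTC+12:45, so local arrival = 23:27 + 12:45 = 12:12 on May 14.

12:12 on May 14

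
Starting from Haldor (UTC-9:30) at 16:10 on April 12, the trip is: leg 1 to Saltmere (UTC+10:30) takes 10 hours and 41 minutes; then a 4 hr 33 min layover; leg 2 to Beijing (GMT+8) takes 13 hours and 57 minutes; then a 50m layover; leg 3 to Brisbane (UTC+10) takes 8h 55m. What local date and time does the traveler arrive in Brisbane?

Convert departure to UTC: 16:10 + 9:30 = 01:40 UTC on Apr 13.
Add 10 hours and 41 minutes leg 1 → 12:21 UTC.
Add 4 hours and 33 minutes layover in Saltmere → 16:54 UTC.
Add 13 hours and 57 minutes leg 2 → 06:51 UTC (Apr 14).
Add 50 minutes layover in Beijing → 07:41 UTC.
Add 8 hours 55 minutes leg 3 → 16:36 UTC.
Brisbane is UTC+10:00, so local arrival = 16:36 + 10:00 = 02:36 on Apr 15.

02:36 on April 15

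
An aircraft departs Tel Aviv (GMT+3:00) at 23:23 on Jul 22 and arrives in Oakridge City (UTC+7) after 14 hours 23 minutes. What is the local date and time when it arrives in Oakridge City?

17:46 on July 23

Convert departure to UTC: 23:23 − 3:00 = 20:23 UTC on Jul 22.
Add 14 hours 23 minutes travel time → 10:46 UTC (Jul 23).
Oakridge City is UTC+7:00, so local arrival = 10:46 + 7:00 = 17:46 on Jul 23.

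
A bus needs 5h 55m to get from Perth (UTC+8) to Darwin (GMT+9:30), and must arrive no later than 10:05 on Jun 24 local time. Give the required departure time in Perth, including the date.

02:40 on Jun 24

Target arrival in UTC: 10:05 − 9:30 = 00:35 on Jun 24.
Subtract 5 hours 55 minutes → departure 18:40 UTC on Jun 23.
Perth is UTC+8:00: 18:40 + 8:00 = 02:40 on Jun 24.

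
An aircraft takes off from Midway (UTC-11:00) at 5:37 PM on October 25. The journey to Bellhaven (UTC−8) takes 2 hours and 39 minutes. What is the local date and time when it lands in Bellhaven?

11:16 PM on October 25

Convert departure to UTC: 5:37 PM + 11:00 = 4:37 AM UTC on Oct 26.
Add 2 hours and 39 minutes travel time → 7:16 AM UTC.
Bellhaven is UTC−8:00, so local arrival = 7:16 AM − 8:00 = 11:16 PM on Oct 25.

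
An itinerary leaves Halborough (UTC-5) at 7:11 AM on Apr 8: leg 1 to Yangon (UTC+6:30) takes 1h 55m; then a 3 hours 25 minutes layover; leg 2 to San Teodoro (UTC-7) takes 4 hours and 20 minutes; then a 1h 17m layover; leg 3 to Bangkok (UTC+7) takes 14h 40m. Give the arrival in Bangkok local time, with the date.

8:48 PM on April 9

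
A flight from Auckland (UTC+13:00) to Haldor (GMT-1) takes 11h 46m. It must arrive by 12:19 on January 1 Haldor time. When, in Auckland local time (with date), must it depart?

Target arrival in UTC: 12:19 + 1:00 = 13:19 on Jan 1.
Subtract 11 hours and 46 minutes → departure 01:33 UTC on Jan 1.
Auckland is UTC+13:00: 01:33 + 13:00 = 14:33 on Jan 1.

14:33 on January 1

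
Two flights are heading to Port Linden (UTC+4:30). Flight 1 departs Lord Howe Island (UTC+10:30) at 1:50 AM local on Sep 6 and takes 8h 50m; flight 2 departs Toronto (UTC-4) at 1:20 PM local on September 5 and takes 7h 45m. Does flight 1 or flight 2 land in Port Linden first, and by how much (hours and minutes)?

the first, by 55 minutes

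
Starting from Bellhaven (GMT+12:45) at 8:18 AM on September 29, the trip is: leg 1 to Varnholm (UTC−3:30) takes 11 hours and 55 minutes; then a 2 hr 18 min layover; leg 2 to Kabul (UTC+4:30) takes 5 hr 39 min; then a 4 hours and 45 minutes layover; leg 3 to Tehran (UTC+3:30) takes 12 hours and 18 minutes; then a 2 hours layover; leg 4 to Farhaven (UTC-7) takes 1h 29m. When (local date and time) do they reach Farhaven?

4:57 AM on Sep 30

Convert departure to UTC: 8:18 AM − 12:45 = 7:33 PM UTC on Sep 28.
Add 11 hours and 55 minutes leg 1 → 7:28 AM UTC (Sep 29).
Add 2 hours 18 minutes layover in Varnholm → 9:46 AM UTC.
Add 5 hours 39 minutes leg 2 → 3:25 PM UTC.
Add 4 hours and 45 minutes layover in Kabul → 8:10 PM UTC.
Add 12 hours 18 minutes leg 3 → 8:28 AM UTC (Sep 30).
Add 2 hours layover in Tehran → 10:28 AM UTC.
Add 1 hour and 29 minutes leg 4 → 11:57 AM UTC.
Farhaven is UTC−7:00, so local arrival = 11:57 AM − 7:00 = 4:57 AM on Sep 30.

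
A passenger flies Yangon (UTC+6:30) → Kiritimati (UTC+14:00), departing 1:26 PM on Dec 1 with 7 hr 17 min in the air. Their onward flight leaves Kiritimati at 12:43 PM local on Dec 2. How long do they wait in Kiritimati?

Convert departure to UTC: 1:26 PM − 6:30 = 6:56 AM UTC on Dec 1.
Add 7 hours and 17 minutes flight time → 2:13 PM UTC.
Kiritimati is UTC+14:00, so local arrival = 2:13 PM + 14:00 = 4:13 AM on Dec 2.
Layover = 12:43 PM − 4:13 AM = 8 hours 30 minutes.

8 hours 30 minutes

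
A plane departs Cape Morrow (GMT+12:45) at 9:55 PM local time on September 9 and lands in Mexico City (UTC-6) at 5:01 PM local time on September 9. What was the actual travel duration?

13 hours 51 minutes

Departure in UTC: 9:55 PM − 12:45 = 9:10 AM on Sep 9.
Arrival in UTC: 5:01 PM + 6:00 = 11:01 PM on Sep 9.
Elapsed = 11:01 PM − 9:10 AM = 13 hours 51 minutes.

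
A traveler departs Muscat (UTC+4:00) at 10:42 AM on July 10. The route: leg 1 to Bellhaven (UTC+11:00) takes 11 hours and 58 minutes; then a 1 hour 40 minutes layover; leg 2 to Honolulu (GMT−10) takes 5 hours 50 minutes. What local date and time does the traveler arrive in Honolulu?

4:10 PM on July 10

Convert departure to UTC: 10:42 AM − 4:00 = 6:42 AM UTC on Jul 10.
Add 11 hours 58 minutes leg 1 → 6:40 PM UTC.
Add 1 hour 40 minutes layover in Bellhaven → 8:20 PM UTC.
Add 5 hours and 50 minutes leg 2 → 2:10 AM UTC (Jul 11).
Honolulu is UTC−10:00, so local arrival = 2:10 AM − 10:00 = 4:10 PM on Jul 10.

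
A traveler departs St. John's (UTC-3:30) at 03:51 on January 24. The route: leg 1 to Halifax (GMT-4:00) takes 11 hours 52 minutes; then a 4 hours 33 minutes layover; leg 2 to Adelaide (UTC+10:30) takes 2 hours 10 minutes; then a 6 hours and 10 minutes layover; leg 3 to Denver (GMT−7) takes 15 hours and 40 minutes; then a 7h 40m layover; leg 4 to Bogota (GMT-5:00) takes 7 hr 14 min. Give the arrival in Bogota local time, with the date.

09:40 on January 26

Convert departure to UTC: 03:51 + 3:30 = 07:21 UTC on Jan 24.
Add 11 hours and 52 minutes leg 1 → 19:13 UTC.
Add 4 hours 33 minutes layover in Halifax → 23:46 UTC.
Add 2 hours 10 minutes leg 2 → 01:56 UTC (Jan 25).
Add 6 hours 10 minutes layover in Adelaide → 08:06 UTC.
Add 15 hours 40 minutes leg 3 → 23:46 UTC.
Add 7 hours and 40 minutes layover in Denver → 07:26 UTC (Jan 26).
Add 7 hours and 14 minutes leg 4 → 14:40 UTC.
Bogota is UTC−5:00, so local arrival = 14:40 − 5:00 = 09:40 on Jan 26.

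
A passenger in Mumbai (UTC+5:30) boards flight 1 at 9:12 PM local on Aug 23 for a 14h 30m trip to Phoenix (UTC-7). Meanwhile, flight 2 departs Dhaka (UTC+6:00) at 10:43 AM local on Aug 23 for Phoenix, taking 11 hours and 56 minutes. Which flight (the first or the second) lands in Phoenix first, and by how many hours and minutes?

Flight 1 in UTC: 9:12 PM − 5:30 = 3:42 PM on Aug 23.
+14 hours 30 minutes → arrive 6:12 AM UTC on Aug 24.
Flight 2 in UTC: 10:43 AM − 6:00 = 4:43 AM on Aug 23.
+11 hours and 56 minutes → arrive 4:39 PM UTC on Aug 23.
Flight 2 lands earlier by 13 hours 33 minutes.

the second, by 13 hours 33 minutes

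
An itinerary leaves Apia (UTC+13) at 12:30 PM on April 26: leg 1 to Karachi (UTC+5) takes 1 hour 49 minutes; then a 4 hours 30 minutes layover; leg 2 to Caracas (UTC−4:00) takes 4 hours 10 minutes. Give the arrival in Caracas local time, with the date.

5:59 AM on April 26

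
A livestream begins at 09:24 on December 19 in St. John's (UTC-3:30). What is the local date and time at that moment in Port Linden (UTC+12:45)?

Port Linden is 16:15 ahead of St. John's.
Shift by the zone difference: 09:24 + 16:15 = 01:39 on Dec 20 in Port Linden.

01:39 on December 20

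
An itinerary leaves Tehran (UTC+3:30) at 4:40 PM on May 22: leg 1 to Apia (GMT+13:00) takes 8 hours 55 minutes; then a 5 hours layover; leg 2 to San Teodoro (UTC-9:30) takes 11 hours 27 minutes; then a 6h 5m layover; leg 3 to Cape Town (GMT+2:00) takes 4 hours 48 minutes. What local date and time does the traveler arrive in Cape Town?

3:25 AM on May 24

Convert departure to UTC: 4:40 PM − 3:30 = 1:10 PM UTC on May 22.
Add 8 hours and 55 minutes leg 1 → 10:05 PM UTC.
Add 5 hours layover in Apia → 3:05 AM UTC (May 23).
Add 11 hours and 27 minutes leg 2 → 2:32 PM UTC.
Add 6 hours 5 minutes layover in San Teodoro → 8:37 PM UTC.
Add 4 hours 48 minutes leg 3 → 1:25 AM UTC (May 24).
Cape Town is UTC+2:00, so local arrival = 1:25 AM + 2:00 = 3:25 AM on May 24.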